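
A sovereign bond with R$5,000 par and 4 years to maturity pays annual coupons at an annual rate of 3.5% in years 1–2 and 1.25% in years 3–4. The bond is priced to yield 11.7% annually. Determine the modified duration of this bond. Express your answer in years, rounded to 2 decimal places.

Periodic yield y = 0.117. First find Macaulay duration:
  t   CF        PV=CF/(1+0.117)^t    t·PV
  1       175.00       156.6697       156.6697
  2       175.00       140.2593       280.5186
  3        62.50        44.8457       134.5370
  4     5,062.50     3,252.0135    13,008.0541
  Σ                  3,593.7882    13,579.7794
P = 3,593.7882; Macaulay duration = 13,579.7794 / 3,593.7882 = 3.77868 years.
Modified duration = D_Mac / (1 + y) = 3.77868 / 1.117 = 3.38288 years.

3.38 years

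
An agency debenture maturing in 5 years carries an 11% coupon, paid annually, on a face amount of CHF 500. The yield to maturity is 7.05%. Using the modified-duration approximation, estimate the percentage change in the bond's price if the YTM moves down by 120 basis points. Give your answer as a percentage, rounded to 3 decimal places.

+4.677%

Periodic yield y = 0.0705. Modified duration first:
  t   CF        PV=CF/(1+0.0705)^t    t·PV
  1        55.00        51.3779        51.3779
  2        55.00        47.9943        95.9885
  3        55.00        44.8335       134.5005
  4        55.00        41.8809       167.5236
  5       555.00       394.7841     1,973.9204
  Σ                    580.8706     2,423.3109
P = 580.8706; D_Mac = 4.17186 yrs; D_mod = 4.17186/(1+0.0705) = 3.89711 yrs.
ΔP/P ≈ -D_mod · Δy = -3.89711 × (-0.012) = +0.046765 = +4.6765%.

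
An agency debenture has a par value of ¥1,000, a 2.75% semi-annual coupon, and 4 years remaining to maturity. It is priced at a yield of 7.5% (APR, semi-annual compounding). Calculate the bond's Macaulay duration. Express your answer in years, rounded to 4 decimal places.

3.7940 years

Periodic yield y = 0.0375. Discount each cash flow and weight by its period:
  t   CF        PV=CF/(1+0.0375)^t    t·PV
  1        13.75        13.2530        13.2530
  2        13.75        12.7740        25.5480
  3        13.75        12.3123        36.9368
  4        13.75        11.8673        47.4690
  5        13.75        11.4383        57.1916
  6        13.75        11.0249        66.1493
  7        13.75        10.6264        74.3848
  8     1,013.75       755.1375     6,041.0998
  Σ                    838.4336     6,362.0323
Price P = Σ PV = 838.4336.
Macaulay duration = Σ(t·PV) / P = 6,362.0323 / 838.4336 = 7.58800 half-year periods.
In years: 7.58800 / 2 = 3.79400 years.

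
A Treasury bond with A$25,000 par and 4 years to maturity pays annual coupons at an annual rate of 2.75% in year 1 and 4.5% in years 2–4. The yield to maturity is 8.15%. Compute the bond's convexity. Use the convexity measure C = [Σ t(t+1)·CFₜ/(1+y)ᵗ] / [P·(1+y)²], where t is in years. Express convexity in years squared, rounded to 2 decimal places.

15.83

With y = 0.0815:
  t   CF        PV=CF/(1+0.0815)^t    t·PV        t(t+1)·PV
  1       687.50       635.6912       635.6912       1,271.3823
  2     1,125.00       961.8326     1,923.6651       5,770.9954
  3     1,125.00       889.3505     2,668.0515      10,672.2059
  4    26,125.00    19,096.3429    76,385.3715     381,926.8577
  Σ                 21,583.2171    81,612.7793     399,641.4413
P = 21,583.2171.
Convexity = Σ t(t+1)·PV / [P·(1+y)²] = 399,641.4413 / (21,583.2171 × 1.169642) = 15.83074.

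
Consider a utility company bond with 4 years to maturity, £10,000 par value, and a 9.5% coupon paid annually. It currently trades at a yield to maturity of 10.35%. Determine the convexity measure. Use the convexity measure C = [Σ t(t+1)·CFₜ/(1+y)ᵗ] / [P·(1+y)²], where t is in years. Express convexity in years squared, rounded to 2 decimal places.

With y = 0.1035:
  t   CF        PV=CF/(1+0.1035)^t    t·PV        t(t+1)·PV
  1       950.00       860.8971       860.8971       1,721.7943
  2       950.00       780.1515     1,560.3029       4,680.9088
  3       950.00       706.9791     2,120.9374       8,483.7495
  4    10,950.00     7,384.5625    29,538.2499     147,691.2495
  Σ                  9,732.5902    34,080.3874     162,577.7022
P = 9,732.5902.
Convexity = Σ t(t+1)·PV / [P·(1+y)²] = 162,577.7022 / (9,732.5902 × 1.217712) = 13.71791.

13.72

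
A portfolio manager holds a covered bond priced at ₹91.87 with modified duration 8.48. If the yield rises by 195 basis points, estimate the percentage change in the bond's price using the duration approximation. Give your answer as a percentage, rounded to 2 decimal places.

-16.54%

Duration approximation: ΔP/P ≈ -D_mod · Δy = -8.48 × (+0.0195) = -0.165360.
As a percentage: -16.5360%.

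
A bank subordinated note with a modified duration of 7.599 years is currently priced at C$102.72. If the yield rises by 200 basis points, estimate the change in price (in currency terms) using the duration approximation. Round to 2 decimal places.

-C$15.61

Duration approximation: ΔP/P ≈ -D_mod · Δy = -7.599 × (+0.02) = -0.151980.
ΔP ≈ 102.72 × (-0.151980) = -15.6113856.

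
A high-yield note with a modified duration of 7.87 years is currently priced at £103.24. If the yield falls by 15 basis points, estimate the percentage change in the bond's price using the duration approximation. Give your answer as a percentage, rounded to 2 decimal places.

+1.18%

Duration approximation: ΔP/P ≈ -D_mod · Δy = -7.87 × (-0.0015) = +0.011805.
As a percentage: +1.1805%.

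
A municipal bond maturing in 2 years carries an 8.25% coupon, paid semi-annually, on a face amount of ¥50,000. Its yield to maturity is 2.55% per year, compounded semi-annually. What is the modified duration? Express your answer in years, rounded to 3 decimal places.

Periodic yield y = 0.01275. First find Macaulay duration:
  t   CF        PV=CF/(1+0.01275)^t    t·PV
  1     2,062.50     2,036.5342     2,036.5342
  2     2,062.50     2,010.8953     4,021.7905
  3     2,062.50     1,985.5791     5,956.7374
  4    52,062.50    49,489.8356   197,959.3425
  Σ                 55,522.8442   209,974.4046
P = 55,522.8442; Macaulay duration = 209,974.4046 / 55,522.8442 = 3.78177 half-year periods = 1.89088 years.
Modified duration = D_Mac / (1 + y) = 1.89088 / 1.01275 = 1.86708 years.

1.867 years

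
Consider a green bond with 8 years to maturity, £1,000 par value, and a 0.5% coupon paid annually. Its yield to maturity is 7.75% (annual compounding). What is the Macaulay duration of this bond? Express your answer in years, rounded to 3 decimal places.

Periodic yield y = 0.0775. Discount each cash flow and weight by its year:
  t   CF        PV=CF/(1+0.0775)^t    t·PV
  1         5.00         4.6404         4.6404
  2         5.00         4.3066         8.6132
  3         5.00         3.9969        11.9906
  4         5.00         3.7094        14.8375
  5         5.00         3.4426        17.2129
  6         5.00         3.1950        19.1698
  7         5.00         2.9652        20.7562
  8     1,005.00       553.1308     4,425.0463
  Σ                    579.3867     4,522.2668
Price P = Σ PV = 579.3867.
Macaulay duration = Σ(t·PV) / P = 4,522.2668 / 579.3867 = 7.80527 years.

7.805 years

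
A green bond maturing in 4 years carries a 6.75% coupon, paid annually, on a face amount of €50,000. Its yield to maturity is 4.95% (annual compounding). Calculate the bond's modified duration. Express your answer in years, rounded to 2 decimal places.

3.48 years

Periodic yield y = 0.0495. First find Macaulay duration:
  t   CF        PV=CF/(1+0.0495)^t    t·PV
  1     3,375.00     3,215.8171     3,215.8171
  2     3,375.00     3,064.1420     6,128.2841
  3     3,375.00     2,919.6208     8,758.8624
  4    53,375.00    43,995.4857   175,981.9427
  Σ                 53,195.0656   194,084.9062
P = 53,195.0656; Macaulay duration = 194,084.9062 / 53,195.0656 = 3.64855 years.
Modified duration = D_Mac / (1 + y) = 3.64855 / 1.0495 = 3.47647 years.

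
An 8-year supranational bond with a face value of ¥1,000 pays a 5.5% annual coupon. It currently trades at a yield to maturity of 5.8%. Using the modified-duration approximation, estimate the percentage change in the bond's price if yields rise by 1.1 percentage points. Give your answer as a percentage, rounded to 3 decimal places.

-6.933%

Periodic yield y = 0.058. Modified duration first:
  t   CF        PV=CF/(1+0.058)^t    t·PV
  1        55.00        51.9849        51.9849
  2        55.00        49.1350        98.2701
  3        55.00        46.4414       139.3243
  4        55.00        43.8955       175.5820
  5        55.00        41.4891       207.4457
  6        55.00        39.2147       235.2881
  7        55.00        37.0649       259.4544
  8     1,055.00       671.9967     5,375.9733
  Σ                    981.2223     6,543.3228
P = 981.2223; D_Mac = 6.66854 yrs; D_mod = 6.66854/(1+0.058) = 6.30297 yrs.
ΔP/P ≈ -D_mod · Δy = -6.30297 × (+0.011) = -0.069333 = -6.9333%.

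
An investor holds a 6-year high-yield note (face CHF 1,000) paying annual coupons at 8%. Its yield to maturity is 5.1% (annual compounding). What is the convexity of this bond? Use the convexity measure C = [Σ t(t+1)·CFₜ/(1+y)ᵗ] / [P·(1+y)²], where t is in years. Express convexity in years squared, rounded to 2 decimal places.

With y = 0.051:
  t   CF        PV=CF/(1+0.051)^t    t·PV        t(t+1)·PV
  1        80.00        76.1180        76.1180         152.2360
  2        80.00        72.4243       144.8487         434.5460
  3        80.00        68.9099       206.7298         826.9192
  4        80.00        65.5661       262.2643       1,311.3213
  5        80.00        62.3845       311.9223       1,871.5337
  6     1,080.00       801.3227     4,807.9364      33,655.5545
  Σ                  1,146.7255     5,809.8194      38,252.1107
P = 1,146.7255.
Convexity = Σ t(t+1)·PV / [P·(1+y)²] = 38,252.1107 / (1,146.7255 × 1.104601) = 30.19886.

30.20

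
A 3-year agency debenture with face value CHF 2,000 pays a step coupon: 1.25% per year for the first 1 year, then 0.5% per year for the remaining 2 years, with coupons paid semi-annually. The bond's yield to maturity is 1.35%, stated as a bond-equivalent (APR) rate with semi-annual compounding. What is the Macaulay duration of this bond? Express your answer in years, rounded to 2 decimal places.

Periodic yield y = 0.00675. Discount each cash flow and weight by its period:
  t   CF        PV=CF/(1+0.00675)^t    t·PV
  1        12.50        12.4162        12.4162
  2        12.50        12.3329        24.6659
  3         5.00         4.9001        14.7003
  4         5.00         4.8672        19.4690
  5         5.00         4.8346        24.1731
  6     2,005.00     1,925.6819    11,554.0914
  Σ                  1,965.0330    11,649.5158
Price P = Σ PV = 1,965.0330.
Macaulay duration = Σ(t·PV) / P = 11,649.5158 / 1,965.0330 = 5.92841 half-year periods.
In years: 5.92841 / 2 = 2.96420 years.

2.96 years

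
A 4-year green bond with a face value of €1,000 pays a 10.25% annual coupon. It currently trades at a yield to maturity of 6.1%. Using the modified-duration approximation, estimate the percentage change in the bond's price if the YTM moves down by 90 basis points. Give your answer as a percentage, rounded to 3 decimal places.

Periodic yield y = 0.061. Modified duration first:
  t   CF        PV=CF/(1+0.061)^t    t·PV
  1       102.50        96.6070        96.6070
  2       102.50        91.0528       182.1055
  3       102.50        85.8179       257.4536
  4     1,102.50       869.9956     3,479.9825
  Σ                  1,143.4732     4,016.1485
P = 1,143.4732; D_Mac = 3.51224 yrs; D_mod = 3.51224/(1+0.061) = 3.31031 yrs.
ΔP/P ≈ -D_mod · Δy = -3.31031 × (-0.009) = +0.029793 = +2.9793%.

+2.979%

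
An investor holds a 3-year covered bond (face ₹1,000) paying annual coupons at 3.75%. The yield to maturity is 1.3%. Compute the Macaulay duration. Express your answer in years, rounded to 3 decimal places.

2.897 years

Periodic yield y = 0.013. Discount each cash flow and weight by its year:
  t   CF        PV=CF/(1+0.013)^t    t·PV
  1        37.50        37.0188        37.0188
  2        37.50        36.5437        73.0874
  3     1,037.50       998.0672     2,994.2015
  Σ                  1,071.6296     3,104.3076
Price P = Σ PV = 1,071.6296.
Macaulay duration = Σ(t·PV) / P = 3,104.3076 / 1,071.6296 = 2.89681 years.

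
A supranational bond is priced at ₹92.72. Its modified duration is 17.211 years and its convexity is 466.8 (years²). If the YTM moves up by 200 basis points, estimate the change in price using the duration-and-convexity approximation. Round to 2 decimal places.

Duration effect: -D_mod·Δy = -17.211 × (+0.02) = -0.344220
Convexity effect: ½·C·(Δy)² = 0.5 × 466.8 × (0.02)² = +0.0933600
ΔP/P ≈ -0.344220 + 0.0933600 = -0.250860
ΔP ≈ 92.72 × (-0.250860) = -23.2597392.

-₹23.26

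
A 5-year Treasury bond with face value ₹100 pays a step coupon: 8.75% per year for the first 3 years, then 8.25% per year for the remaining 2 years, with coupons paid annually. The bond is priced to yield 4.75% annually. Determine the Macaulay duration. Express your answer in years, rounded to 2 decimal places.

Periodic yield y = 0.0475. Discount each cash flow and weight by its year:
  t   CF        PV=CF/(1+0.0475)^t    t·PV
  1         8.75         8.3532         8.3532
  2         8.75         7.9744        15.9489
  3         8.75         7.6128        22.8385
  4         8.25         6.8523        27.4093
  5       108.25        85.8337       429.1684
  Σ                    116.6265       503.7183
Price P = Σ PV = 116.6265.
Macaulay duration = Σ(t·PV) / P = 503.7183 / 116.6265 = 4.31907 years.

4.32 years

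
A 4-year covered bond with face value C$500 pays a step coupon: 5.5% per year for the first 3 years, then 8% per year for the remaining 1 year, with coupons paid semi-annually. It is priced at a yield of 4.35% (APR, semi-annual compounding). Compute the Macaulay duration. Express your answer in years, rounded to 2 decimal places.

Periodic yield y = 0.02175. Discount each cash flow and weight by its period:
  t   CF        PV=CF/(1+0.02175)^t    t·PV
  1        13.75        13.4573        13.4573
  2        13.75        13.1708        26.3417
  3        13.75        12.8905        38.6714
  4        13.75        12.6161        50.4643
  5        13.75        12.3475        61.7376
  6        13.75        12.0847        72.5080
  7        20.00        17.2035       120.4247
  8       520.00       437.7702     3,502.1614
  Σ                    531.5406     3,885.7664
Price P = Σ PV = 531.5406.
Macaulay duration = Σ(t·PV) / P = 3,885.7664 / 531.5406 = 7.31039 half-year periods.
In years: 7.31039 / 2 = 3.65519 years.

3.66 years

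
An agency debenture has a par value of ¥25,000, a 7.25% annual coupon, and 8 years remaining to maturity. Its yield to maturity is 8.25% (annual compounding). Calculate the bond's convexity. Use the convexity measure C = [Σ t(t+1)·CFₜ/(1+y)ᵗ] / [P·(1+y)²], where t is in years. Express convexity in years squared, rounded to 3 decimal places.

44.239

With y = 0.0825:
  t   CF        PV=CF/(1+0.0825)^t    t·PV        t(t+1)·PV
  1     1,812.50     1,674.3649     1,674.3649       3,348.7298
  2     1,812.50     1,546.7574     3,093.5148       9,280.5445
  3     1,812.50     1,428.8752     4,286.6256      17,146.5025
  4     1,812.50     1,319.9771     5,279.9084      26,399.5419
  5     1,812.50     1,219.3784     6,096.8919      36,581.3514
  6     1,812.50     1,126.4465     6,758.6792      47,310.7546
  7     1,812.50     1,040.5973     7,284.1809      58,273.4468
  8    26,812.50    14,220.4739   113,763.7911   1,023,874.1202
  Σ                 23,576.8707   148,237.9568   1,222,214.9917
P = 23,576.8707.
Convexity = Σ t(t+1)·PV / [P·(1+y)²] = 1,222,214.9917 / (23,576.8707 × 1.171806) = 44.23903.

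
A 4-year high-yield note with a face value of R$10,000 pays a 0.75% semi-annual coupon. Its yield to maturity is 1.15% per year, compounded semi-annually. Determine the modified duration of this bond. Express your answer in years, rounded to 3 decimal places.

3.925 years

Periodic yield y = 0.00575. First find Macaulay duration:
  t   CF        PV=CF/(1+0.00575)^t    t·PV
  1        37.50        37.2856        37.2856
  2        37.50        37.0724        74.1449
  3        37.50        36.8605       110.5815
  4        37.50        36.6498       146.5990
  5        37.50        36.4402       182.2011
  6        37.50        36.2319       217.3914
  7        37.50        36.0248       252.1733
  8    10,037.50     9,587.4967    76,699.9738
  Σ                  9,844.0619    77,720.3505
P = 9,844.0619; Macaulay duration = 77,720.3505 / 9,844.0619 = 7.89515 half-year periods = 3.94758 years.
Modified duration = D_Mac / (1 + y) = 3.94758 / 1.00575 = 3.92501 years.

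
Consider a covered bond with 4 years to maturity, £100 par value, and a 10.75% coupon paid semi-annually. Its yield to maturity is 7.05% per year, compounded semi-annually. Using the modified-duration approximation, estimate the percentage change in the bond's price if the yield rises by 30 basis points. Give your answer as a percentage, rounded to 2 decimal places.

Periodic yield y = 0.03525. Modified duration first:
  t   CF        PV=CF/(1+0.03525)^t    t·PV
  1        5.375         5.1920         5.1920
  2        5.375         5.0152        10.0304
  3        5.375         4.8444        14.5333
  4        5.375         4.6795        18.7179
  5        5.375         4.5201        22.6007
  6        5.375         4.3662        26.1974
  7        5.375         4.2176        29.5230
  8      105.375        79.8685       638.9482
  Σ                    112.7036       765.7429
P = 112.7036; D_Mac = 6.79431 half-year periods = 3.39715 yrs; D_mod = 3.39715/(1+0.03525) = 3.28148 yrs.
ΔP/P ≈ -D_mod · Δy = -3.28148 × (+0.003) = -0.009844 = -0.9844%.

-0.98%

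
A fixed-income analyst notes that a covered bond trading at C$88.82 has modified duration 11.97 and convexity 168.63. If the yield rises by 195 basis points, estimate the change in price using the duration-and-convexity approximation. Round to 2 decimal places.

-C$17.88

Duration effect: -D_mod·Δy = -11.97 × (+0.0195) = -0.233415
Convexity effect: ½·C·(Δy)² = 0.5 × 168.63 × (0.0195)² = +0.03206077875
ΔP/P ≈ -0.233415 + 0.03206077875 = -0.20135422125
ΔP ≈ 88.82 × (-0.20135422125) = -17.884281931425.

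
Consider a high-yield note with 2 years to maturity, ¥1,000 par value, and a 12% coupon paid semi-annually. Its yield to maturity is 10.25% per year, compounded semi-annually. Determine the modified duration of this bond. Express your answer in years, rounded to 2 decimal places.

1.75 years

Periodic yield y = 0.05125. First find Macaulay duration:
  t   CF        PV=CF/(1+0.05125)^t    t·PV
  1        60.00        57.0749        57.0749
  2        60.00        54.2924       108.5848
  3        60.00        51.6456       154.9368
  4     1,060.00       867.9243     3,471.6971
  Σ                  1,030.9372     3,792.2936
P = 1,030.9372; Macaulay duration = 3,792.2936 / 1,030.9372 = 3.67849 half-year periods = 1.83925 years.
Modified duration = D_Mac / (1 + y) = 1.83925 / 1.05125 = 1.74958 years.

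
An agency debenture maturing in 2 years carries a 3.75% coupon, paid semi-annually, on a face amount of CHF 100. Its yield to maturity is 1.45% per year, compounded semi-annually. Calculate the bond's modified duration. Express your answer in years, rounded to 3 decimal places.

1.933 years

Periodic yield y = 0.00725. First find Macaulay duration:
  t   CF        PV=CF/(1+0.00725)^t    t·PV
  1        1.875         1.8615         1.8615
  2        1.875         1.8481         3.6962
  3        1.875         1.8348         5.5044
  4      101.875        98.9734       395.8936
  Σ                    104.5178       406.9557
P = 104.5178; Macaulay duration = 406.9557 / 104.5178 = 3.89365 half-year periods = 1.94682 years.
Modified duration = D_Mac / (1 + y) = 1.94682 / 1.00725 = 1.93281 years.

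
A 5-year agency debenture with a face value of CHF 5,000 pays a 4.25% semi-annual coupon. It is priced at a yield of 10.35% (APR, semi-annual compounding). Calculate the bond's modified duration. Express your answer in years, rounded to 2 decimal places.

4.26 years

Periodic yield y = 0.05175. First find Macaulay duration:
  t   CF        PV=CF/(1+0.05175)^t    t·PV
  1       106.25       101.0221       101.0221
  2       106.25        96.0514       192.1029
  3       106.25        91.3254       273.9761
  4       106.25        86.8318       347.3272
  5       106.25        82.5594       412.7968
  6       106.25        78.4971       470.9828
  7       106.25        74.6348       522.4435
  8       106.25        70.9625       567.6998
  9       106.25        67.4709       607.2377
  10    5,106.25     3,083.0237    30,830.2373
  Σ                  3,832.3791    34,325.8263
P = 3,832.3791; Macaulay duration = 34,325.8263 / 3,832.3791 = 8.95679 half-year periods = 4.47840 years.
Modified duration = D_Mac / (1 + y) = 4.47840 / 1.05175 = 4.25804 years.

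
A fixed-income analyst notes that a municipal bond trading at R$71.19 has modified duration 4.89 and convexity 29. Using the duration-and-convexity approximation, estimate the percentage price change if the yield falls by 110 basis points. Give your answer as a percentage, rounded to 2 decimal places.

+5.55%

Duration effect: -D_mod·Δy = -4.89 × (-0.011) = +0.053790
Convexity effect: ½·C·(Δy)² = 0.5 × 29 × (-0.011)² = +0.0017545
ΔP/P ≈ +0.053790 + 0.0017545 = +0.0555445
= +5.55445%.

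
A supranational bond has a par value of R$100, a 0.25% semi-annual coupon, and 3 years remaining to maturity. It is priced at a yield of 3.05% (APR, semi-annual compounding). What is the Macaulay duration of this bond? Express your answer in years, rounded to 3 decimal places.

2.990 years

Periodic yield y = 0.01525. Discount each cash flow and weight by its period:
  t   CF        PV=CF/(1+0.01525)^t    t·PV
  1        0.125         0.1231         0.1231
  2        0.125         0.1213         0.2425
  3        0.125         0.1195         0.3584
  4        0.125         0.1177         0.4706
  5        0.125         0.1159         0.5794
  6      100.125        91.4333       548.6000
  Σ                     92.0307       550.3741
Price P = Σ PV = 92.0307.
Macaulay duration = Σ(t·PV) / P = 550.3741 / 92.0307 = 5.98033 half-year periods.
In years: 5.98033 / 2 = 2.99016 years.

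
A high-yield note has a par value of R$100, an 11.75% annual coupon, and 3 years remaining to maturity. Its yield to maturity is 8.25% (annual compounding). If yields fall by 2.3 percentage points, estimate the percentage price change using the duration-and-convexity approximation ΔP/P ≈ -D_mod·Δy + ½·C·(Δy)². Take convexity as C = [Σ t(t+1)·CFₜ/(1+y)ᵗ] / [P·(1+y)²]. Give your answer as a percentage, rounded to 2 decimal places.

+5.99%

With y = 0.0825:
  t   CF        PV=CF/(1+0.0825)^t    t·PV        t(t+1)·PV
  1        11.75        10.8545        10.8545          21.7090
  2        11.75        10.0273        20.0545          60.1635
  3       111.75        88.0975       264.2926       1,057.1706
  Σ                    108.9793       295.2017       1,139.0431
P = 108.9793; D_Mac = 2.70879 yrs; D_mod = 2.50234 yrs; C = 8.91950.
Duration effect: -2.50234 × (-0.023) = +0.057554
Convexity effect: 0.5 × 8.91950 × (-0.023)² = +0.0023592
ΔP/P ≈ +0.057554 + 0.0023592 = +0.059913 = +5.9913%.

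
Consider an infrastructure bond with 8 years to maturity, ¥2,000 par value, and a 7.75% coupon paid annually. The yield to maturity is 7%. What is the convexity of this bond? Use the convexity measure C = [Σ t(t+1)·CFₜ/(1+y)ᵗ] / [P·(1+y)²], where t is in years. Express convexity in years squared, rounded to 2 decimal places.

With y = 0.07:
  t   CF        PV=CF/(1+0.07)^t    t·PV        t(t+1)·PV
  1       155.00       144.8598       144.8598         289.7196
  2       155.00       135.3830       270.7660         812.2980
  3       155.00       126.5262       379.5785       1,518.3141
  4       155.00       118.2488       472.9950       2,364.9752
  5       155.00       110.5129       552.5643       3,315.3857
  6       155.00       103.2830       619.6983       4,337.8879
  7       155.00        96.5262       675.6835       5,405.4678
  8     2,155.00     1,254.2296    10,033.8370      90,304.5327
  Σ                  2,089.5695    13,149.9824     108,348.5809
P = 2,089.5695.
Convexity = Σ t(t+1)·PV / [P·(1+y)²] = 108,348.5809 / (2,089.5695 × 1.144900) = 45.28964.

45.29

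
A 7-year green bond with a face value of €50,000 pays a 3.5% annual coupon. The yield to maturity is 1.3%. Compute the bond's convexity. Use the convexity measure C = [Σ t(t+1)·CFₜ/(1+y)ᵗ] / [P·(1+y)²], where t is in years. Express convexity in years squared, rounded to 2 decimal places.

48.15

With y = 0.013:
  t   CF        PV=CF/(1+0.013)^t    t·PV        t(t+1)·PV
  1     1,750.00     1,727.5420     1,727.5420       3,455.0839
  2     1,750.00     1,705.3721     3,410.7442      10,232.2327
  3     1,750.00     1,683.4868     5,050.4604      20,201.8415
  4     1,750.00     1,661.8823     6,647.5293      33,237.6464
  5     1,750.00     1,640.5551     8,202.7755      49,216.6531
  6     1,750.00     1,619.5016     9,717.0095      68,019.0664
  7    51,750.00    47,276.3824   330,934.6766   2,647,477.4131
  Σ                 57,314.7222   365,690.7375   2,831,839.9370
P = 57,314.7222.
Convexity = Σ t(t+1)·PV / [P·(1+y)²] = 2,831,839.9370 / (57,314.7222 × 1.026169) = 48.14860.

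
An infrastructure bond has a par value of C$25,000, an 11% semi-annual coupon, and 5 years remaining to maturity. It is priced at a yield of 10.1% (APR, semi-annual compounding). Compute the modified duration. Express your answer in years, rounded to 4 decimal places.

Periodic yield y = 0.0505. First find Macaulay duration:
  t   CF        PV=CF/(1+0.0505)^t    t·PV
  1     1,375.00     1,308.9005     1,308.9005
  2     1,375.00     1,245.9786     2,491.9572
  3     1,375.00     1,186.0815     3,558.2445
  4     1,375.00     1,129.0638     4,516.2551
  5     1,375.00     1,074.7870     5,373.9351
  6     1,375.00     1,023.1195     6,138.7169
  7     1,375.00       973.9357     6,817.5501
  8     1,375.00       927.1164     7,416.9309
  9     1,375.00       882.5477     7,942.9293
  10   26,375.00    16,115.0590   161,150.5904
  Σ                 25,866.5897   206,716.0100
P = 25,866.5897; Macaulay duration = 206,716.0100 / 25,866.5897 = 7.99162 half-year periods = 3.99581 years.
Modified duration = D_Mac / (1 + y) = 3.99581 / 1.0505 = 3.80372 years.

3.8037 years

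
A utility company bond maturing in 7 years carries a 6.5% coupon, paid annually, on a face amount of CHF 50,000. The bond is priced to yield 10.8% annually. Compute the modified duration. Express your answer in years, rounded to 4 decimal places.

5.1270 years

Periodic yield y = 0.108. First find Macaulay duration:
  t   CF        PV=CF/(1+0.108)^t    t·PV
  1     3,250.00     2,933.2130     2,933.2130
  2     3,250.00     2,647.3041     5,294.6083
  3     3,250.00     2,389.2637     7,167.7910
  4     3,250.00     2,156.3752     8,625.5006
  5     3,250.00     1,946.1870     9,730.9348
  6     3,250.00     1,756.4864    10,538.9186
  7    53,250.00    25,974.1467   181,819.0270
  Σ                 39,802.9761   226,109.9933
P = 39,802.9761; Macaulay duration = 226,109.9933 / 39,802.9761 = 5.68073 years.
Modified duration = D_Mac / (1 + y) = 5.68073 / 1.108 = 5.12701 years.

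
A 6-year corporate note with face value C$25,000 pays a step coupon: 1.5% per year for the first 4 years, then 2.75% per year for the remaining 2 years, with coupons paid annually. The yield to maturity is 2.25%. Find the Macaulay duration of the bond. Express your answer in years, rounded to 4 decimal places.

5.7706 years

Periodic yield y = 0.0225. Discount each cash flow and weight by its year:
  t   CF        PV=CF/(1+0.0225)^t    t·PV
  1       375.00       366.7482       366.7482
  2       375.00       358.6779       717.3558
  3       375.00       350.7852     1,052.3557
  4       375.00       343.0663     1,372.2650
  5       687.50       615.1147     3,075.5736
  6    25,687.50    22,477.1860   134,863.1159
  Σ                 24,511.5783   141,447.4143
Price P = Σ PV = 24,511.5783.
Macaulay duration = Σ(t·PV) / P = 141,447.4143 / 24,511.5783 = 5.77064 years.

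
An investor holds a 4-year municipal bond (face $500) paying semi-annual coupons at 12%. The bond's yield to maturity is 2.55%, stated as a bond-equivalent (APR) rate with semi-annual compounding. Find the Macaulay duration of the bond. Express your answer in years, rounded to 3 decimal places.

Periodic yield y = 0.01275. Discount each cash flow and weight by its period:
  t   CF        PV=CF/(1+0.01275)^t    t·PV
  1        30.00        29.6223        29.6223
  2        30.00        29.2494        58.4988
  3        30.00        28.8812        86.6435
  4        30.00        28.5176       114.0702
  5        30.00        28.1585       140.7927
  6        30.00        27.8040       166.8242
  7        30.00        27.4540       192.1779
  8       530.00       478.9144     3,831.3148
  Σ                    678.6013     4,619.9444
Price P = Σ PV = 678.6013.
Macaulay duration = Σ(t·PV) / P = 4,619.9444 / 678.6013 = 6.80804 half-year periods.
In years: 6.80804 / 2 = 3.40402 years.

3.404 years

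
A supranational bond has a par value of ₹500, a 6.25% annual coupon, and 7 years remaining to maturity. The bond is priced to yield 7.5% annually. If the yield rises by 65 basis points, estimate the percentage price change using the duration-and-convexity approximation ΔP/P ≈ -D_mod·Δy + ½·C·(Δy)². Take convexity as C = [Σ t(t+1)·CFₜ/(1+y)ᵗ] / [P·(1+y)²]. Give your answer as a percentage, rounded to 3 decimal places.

With y = 0.075:
  t   CF        PV=CF/(1+0.075)^t    t·PV        t(t+1)·PV
  1        31.25        29.0698        29.0698          58.1395
  2        31.25        27.0416        54.0833         162.2499
  3        31.25        25.1550        75.4651         301.8602
  4        31.25        23.4000        93.6001         468.0003
  5        31.25        21.7675       108.8373         653.0237
  6        31.25        20.2488       121.4928         850.4495
  7       531.25       320.2135     2,241.4948      17,931.9583
  Σ                    466.8962     2,724.0430      20,425.6815
P = 466.8962; D_Mac = 5.83436 yrs; D_mod = 5.42732 yrs; C = 37.85639.
Duration effect: -5.42732 × (+0.0065) = -0.035278
Convexity effect: 0.5 × 37.85639 × (0.0065)² = +0.0007997
ΔP/P ≈ -0.035278 + 0.0007997 = -0.034478 = -3.4478%.

-3.448%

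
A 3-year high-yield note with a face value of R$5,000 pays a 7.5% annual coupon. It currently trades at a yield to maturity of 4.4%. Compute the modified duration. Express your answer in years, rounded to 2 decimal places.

2.69 years

Periodic yield y = 0.044. First find Macaulay duration:
  t   CF        PV=CF/(1+0.044)^t    t·PV
  1       375.00       359.1954       359.1954
  2       375.00       344.0569       688.1138
  3     5,375.00     4,723.6420    14,170.9259
  Σ                  5,426.8943    15,218.2351
P = 5,426.8943; Macaulay duration = 15,218.2351 / 5,426.8943 = 2.80423 years.
Modified duration = D_Mac / (1 + y) = 2.80423 / 1.044 = 2.68604 years.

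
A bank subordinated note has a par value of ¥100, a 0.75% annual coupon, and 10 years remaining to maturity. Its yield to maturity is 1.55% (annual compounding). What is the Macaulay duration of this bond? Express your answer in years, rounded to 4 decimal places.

Periodic yield y = 0.0155. Discount each cash flow and weight by its year:
  t   CF        PV=CF/(1+0.0155)^t    t·PV
  1         0.75         0.7386         0.7386
  2         0.75         0.7273         1.4546
  3         0.75         0.7162         2.1485
  4         0.75         0.7052         2.8210
  5         0.75         0.6945         3.4724
  6         0.75         0.6839         4.1033
  7         0.75         0.6734         4.7141
  8         0.75         0.6632         5.3053
  9         0.75         0.6530         5.8774
  10      100.75        86.3865       863.8648
  Σ                     92.6418       894.5000
Price P = Σ PV = 92.6418.
Macaulay duration = Σ(t·PV) / P = 894.5000 / 92.6418 = 9.65547 years.

9.6555 years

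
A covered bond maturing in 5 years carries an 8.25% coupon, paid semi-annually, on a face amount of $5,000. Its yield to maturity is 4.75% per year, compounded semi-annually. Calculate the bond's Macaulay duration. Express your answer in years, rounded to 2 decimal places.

4.26 years

Periodic yield y = 0.02375. Discount each cash flow and weight by its period:
  t   CF        PV=CF/(1+0.02375)^t    t·PV
  1       206.25       201.4652       201.4652
  2       206.25       196.7914       393.5828
  3       206.25       192.2260       576.6781
  4       206.25       187.7666       751.0663
  5       206.25       183.4106       917.0529
  6       206.25       179.1556     1,074.9338
  7       206.25       174.9994     1,224.9958
  8       206.25       170.9396     1,367.5167
  9       206.25       166.9740     1,502.7656
  10    5,206.25     4,117.0474    41,170.4744
  Σ                  5,770.7758    49,180.5315
Price P = Σ PV = 5,770.7758.
Macaulay duration = Σ(t·PV) / P = 49,180.5315 / 5,770.7758 = 8.52234 half-year periods.
In years: 8.52234 / 2 = 4.26117 years.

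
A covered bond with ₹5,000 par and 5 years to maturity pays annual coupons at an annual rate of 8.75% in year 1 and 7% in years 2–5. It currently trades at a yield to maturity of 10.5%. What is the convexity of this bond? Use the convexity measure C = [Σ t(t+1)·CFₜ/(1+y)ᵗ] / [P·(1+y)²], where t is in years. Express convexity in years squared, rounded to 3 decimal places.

19.945

With y = 0.105:
  t   CF        PV=CF/(1+0.105)^t    t·PV        t(t+1)·PV
  1       437.50       395.9276       395.9276         791.8552
  2       350.00       286.6444       573.2888       1,719.8665
  3       350.00       259.4067       778.2201       3,112.8806
  4       350.00       234.7572       939.0288       4,695.1441
  5     5,350.00     3,247.4494    16,237.2470      97,423.4818
  Σ                  4,424.1853    18,923.7124     107,743.2282
P = 4,424.1853.
Convexity = Σ t(t+1)·PV / [P·(1+y)²] = 107,743.2282 / (4,424.1853 × 1.221025) = 19.94491.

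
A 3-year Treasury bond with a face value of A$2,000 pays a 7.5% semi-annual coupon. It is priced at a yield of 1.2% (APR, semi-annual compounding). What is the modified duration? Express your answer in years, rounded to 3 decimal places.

2.749 years

Periodic yield y = 0.006. First find Macaulay duration:
  t   CF        PV=CF/(1+0.006)^t    t·PV
  1        75.00        74.5527        74.5527
  2        75.00        74.1080       148.2161
  3        75.00        73.6660       220.9981
  4        75.00        73.2267       292.9067
  5        75.00        72.7899       363.9497
  6     2,075.00     2,001.8439    12,011.0636
  Σ                  2,370.1873    13,111.6869
P = 2,370.1873; Macaulay duration = 13,111.6869 / 2,370.1873 = 5.53192 half-year periods = 2.76596 years.
Modified duration = D_Mac / (1 + y) = 2.76596 / 1.006 = 2.74946 years.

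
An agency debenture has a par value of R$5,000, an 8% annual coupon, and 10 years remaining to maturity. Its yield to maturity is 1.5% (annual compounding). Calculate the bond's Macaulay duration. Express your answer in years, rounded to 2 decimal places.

Periodic yield y = 0.015. Discount each cash flow and weight by its year:
  t   CF        PV=CF/(1+0.015)^t    t·PV
  1       400.00       394.0887       394.0887
  2       400.00       388.2647       776.5294
  3       400.00       382.5268     1,147.5804
  4       400.00       376.8737     1,507.4948
  5       400.00       371.3041     1,856.5207
  6       400.00       365.8169     2,194.9013
  7       400.00       360.4107     2,522.8750
  8       400.00       355.0844     2,840.6756
  9       400.00       349.8369     3,148.5321
  10    5,400.00     4,653.0031    46,530.0305
  Σ                  7,997.2100    62,919.2283
Price P = Σ PV = 7,997.2100.
Macaulay duration = Σ(t·PV) / P = 62,919.2283 / 7,997.2100 = 7.86765 years.

7.87 years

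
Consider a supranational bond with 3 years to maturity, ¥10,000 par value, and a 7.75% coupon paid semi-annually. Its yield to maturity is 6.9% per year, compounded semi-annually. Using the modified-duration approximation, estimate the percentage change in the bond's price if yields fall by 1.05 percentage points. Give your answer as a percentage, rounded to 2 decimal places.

Periodic yield y = 0.0345. Modified duration first:
  t   CF        PV=CF/(1+0.0345)^t    t·PV
  1       387.50       374.5771       374.5771
  2       387.50       362.0852       724.1703
  3       387.50       350.0098     1,050.0294
  4       387.50       338.3372     1,353.3487
  5       387.50       327.0538     1,635.2691
  6    10,387.50     8,474.7729    50,848.6371
  Σ                 10,226.8359    55,986.0318
P = 10,226.8359; D_Mac = 5.47442 half-year periods = 2.73721 yrs; D_mod = 2.73721/(1+0.0345) = 2.64593 yrs.
ΔP/P ≈ -D_mod · Δy = -2.64593 × (-0.0105) = +0.027782 = +2.7782%.

+2.78%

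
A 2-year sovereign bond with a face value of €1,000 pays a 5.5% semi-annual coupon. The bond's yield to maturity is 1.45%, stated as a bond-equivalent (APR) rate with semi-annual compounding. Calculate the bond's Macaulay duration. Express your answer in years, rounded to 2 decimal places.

1.92 years

Periodic yield y = 0.00725. Discount each cash flow and weight by its period:
  t   CF        PV=CF/(1+0.00725)^t    t·PV
  1        27.50        27.3021        27.3021
  2        27.50        27.1055        54.2111
  3        27.50        26.9104        80.7313
  4     1,027.50       998.2348     3,992.9394
  Σ                  1,079.5529     4,155.1839
Price P = Σ PV = 1,079.5529.
Macaulay duration = Σ(t·PV) / P = 4,155.1839 / 1,079.5529 = 3.84899 half-year periods.
In years: 3.84899 / 2 = 1.92449 years.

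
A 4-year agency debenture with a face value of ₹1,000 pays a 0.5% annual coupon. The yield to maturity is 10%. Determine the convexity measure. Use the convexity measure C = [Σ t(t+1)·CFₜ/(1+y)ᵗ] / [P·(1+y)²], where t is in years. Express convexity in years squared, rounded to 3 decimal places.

With y = 0.1:
  t   CF        PV=CF/(1+0.1)^t    t·PV        t(t+1)·PV
  1         5.00         4.5455         4.5455           9.0909
  2         5.00         4.1322         8.2645          24.7934
  3         5.00         3.7566        11.2697          45.0789
  4     1,005.00       686.4285     2,745.7141      13,728.5705
  Σ                    698.8628     2,769.7937      13,807.5336
P = 698.8628.
Convexity = Σ t(t+1)·PV / [P·(1+y)²] = 13,807.5336 / (698.8628 × 1.210000) = 16.32822.

16.328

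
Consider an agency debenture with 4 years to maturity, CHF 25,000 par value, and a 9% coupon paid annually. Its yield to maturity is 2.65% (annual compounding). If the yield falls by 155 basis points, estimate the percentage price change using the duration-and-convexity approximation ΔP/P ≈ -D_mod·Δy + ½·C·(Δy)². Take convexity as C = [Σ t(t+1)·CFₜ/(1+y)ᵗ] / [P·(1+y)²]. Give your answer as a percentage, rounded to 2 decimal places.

With y = 0.0265:
  t   CF        PV=CF/(1+0.0265)^t    t·PV        t(t+1)·PV
  1     2,250.00     2,191.9143     2,191.9143       4,383.8285
  2     2,250.00     2,135.3281     4,270.6562      12,811.9685
  3     2,250.00     2,080.2027     6,240.6081      24,962.4325
  4    27,250.00    24,543.1720    98,172.6882     490,863.4409
  Σ                 30,950.6171   110,875.8667     533,021.6704
P = 30,950.6171; D_Mac = 3.58235 yrs; D_mod = 3.48987 yrs; C = 16.34397.
Duration effect: -3.48987 × (-0.0155) = +0.054093
Convexity effect: 0.5 × 16.34397 × (-0.0155)² = +0.0019633
ΔP/P ≈ +0.054093 + 0.0019633 = +0.056056 = +5.6056%.

+5.61%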